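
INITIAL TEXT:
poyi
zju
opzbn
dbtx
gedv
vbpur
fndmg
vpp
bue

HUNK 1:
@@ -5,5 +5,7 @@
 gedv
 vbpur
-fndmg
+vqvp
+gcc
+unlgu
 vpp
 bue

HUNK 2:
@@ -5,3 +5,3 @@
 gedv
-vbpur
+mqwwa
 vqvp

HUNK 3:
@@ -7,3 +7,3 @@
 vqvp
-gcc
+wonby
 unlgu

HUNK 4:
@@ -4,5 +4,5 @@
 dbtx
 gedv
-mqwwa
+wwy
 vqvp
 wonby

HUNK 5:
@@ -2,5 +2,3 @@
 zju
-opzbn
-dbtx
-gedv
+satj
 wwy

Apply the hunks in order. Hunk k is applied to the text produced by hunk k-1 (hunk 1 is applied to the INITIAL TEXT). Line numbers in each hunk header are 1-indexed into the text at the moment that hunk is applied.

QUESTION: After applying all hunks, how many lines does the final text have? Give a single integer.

Answer: 9

Derivation:
Hunk 1: at line 5 remove [fndmg] add [vqvp,gcc,unlgu] -> 11 lines: poyi zju opzbn dbtx gedv vbpur vqvp gcc unlgu vpp bue
Hunk 2: at line 5 remove [vbpur] add [mqwwa] -> 11 lines: poyi zju opzbn dbtx gedv mqwwa vqvp gcc unlgu vpp bue
Hunk 3: at line 7 remove [gcc] add [wonby] -> 11 lines: poyi zju opzbn dbtx gedv mqwwa vqvp wonby unlgu vpp bue
Hunk 4: at line 4 remove [mqwwa] add [wwy] -> 11 lines: poyi zju opzbn dbtx gedv wwy vqvp wonby unlgu vpp bue
Hunk 5: at line 2 remove [opzbn,dbtx,gedv] add [satj] -> 9 lines: poyi zju satj wwy vqvp wonby unlgu vpp bue
Final line count: 9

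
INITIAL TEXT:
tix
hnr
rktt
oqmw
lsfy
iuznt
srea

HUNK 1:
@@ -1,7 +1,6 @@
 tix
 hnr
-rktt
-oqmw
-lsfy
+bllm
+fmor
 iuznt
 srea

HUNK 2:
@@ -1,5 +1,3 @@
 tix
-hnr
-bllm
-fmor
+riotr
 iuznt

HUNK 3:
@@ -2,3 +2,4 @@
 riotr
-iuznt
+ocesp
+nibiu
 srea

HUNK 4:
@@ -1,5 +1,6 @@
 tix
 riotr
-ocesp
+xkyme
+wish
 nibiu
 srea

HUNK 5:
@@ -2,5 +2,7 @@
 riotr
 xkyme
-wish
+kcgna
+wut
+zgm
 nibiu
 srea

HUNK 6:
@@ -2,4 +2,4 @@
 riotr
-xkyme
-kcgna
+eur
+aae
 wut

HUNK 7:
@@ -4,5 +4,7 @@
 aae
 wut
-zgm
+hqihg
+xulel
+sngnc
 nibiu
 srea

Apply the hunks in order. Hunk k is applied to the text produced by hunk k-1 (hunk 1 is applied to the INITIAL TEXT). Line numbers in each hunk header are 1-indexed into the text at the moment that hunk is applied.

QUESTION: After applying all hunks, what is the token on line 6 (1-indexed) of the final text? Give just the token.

Answer: hqihg

Derivation:
Hunk 1: at line 1 remove [rktt,oqmw,lsfy] add [bllm,fmor] -> 6 lines: tix hnr bllm fmor iuznt srea
Hunk 2: at line 1 remove [hnr,bllm,fmor] add [riotr] -> 4 lines: tix riotr iuznt srea
Hunk 3: at line 2 remove [iuznt] add [ocesp,nibiu] -> 5 lines: tix riotr ocesp nibiu srea
Hunk 4: at line 1 remove [ocesp] add [xkyme,wish] -> 6 lines: tix riotr xkyme wish nibiu srea
Hunk 5: at line 2 remove [wish] add [kcgna,wut,zgm] -> 8 lines: tix riotr xkyme kcgna wut zgm nibiu srea
Hunk 6: at line 2 remove [xkyme,kcgna] add [eur,aae] -> 8 lines: tix riotr eur aae wut zgm nibiu srea
Hunk 7: at line 4 remove [zgm] add [hqihg,xulel,sngnc] -> 10 lines: tix riotr eur aae wut hqihg xulel sngnc nibiu srea
Final line 6: hqihg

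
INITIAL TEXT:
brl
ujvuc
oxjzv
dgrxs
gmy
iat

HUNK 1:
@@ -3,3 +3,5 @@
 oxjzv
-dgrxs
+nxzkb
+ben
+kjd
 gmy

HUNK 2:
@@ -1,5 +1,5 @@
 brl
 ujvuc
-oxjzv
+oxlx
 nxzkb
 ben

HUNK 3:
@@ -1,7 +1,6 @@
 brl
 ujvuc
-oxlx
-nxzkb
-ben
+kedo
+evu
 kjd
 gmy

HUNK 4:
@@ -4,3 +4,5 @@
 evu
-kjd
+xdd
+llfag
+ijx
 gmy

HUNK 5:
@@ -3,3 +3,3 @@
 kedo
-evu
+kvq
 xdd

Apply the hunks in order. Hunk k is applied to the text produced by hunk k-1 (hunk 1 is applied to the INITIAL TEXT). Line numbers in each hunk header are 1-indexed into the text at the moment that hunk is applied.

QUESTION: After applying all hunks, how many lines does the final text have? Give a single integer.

Answer: 9

Derivation:
Hunk 1: at line 3 remove [dgrxs] add [nxzkb,ben,kjd] -> 8 lines: brl ujvuc oxjzv nxzkb ben kjd gmy iat
Hunk 2: at line 1 remove [oxjzv] add [oxlx] -> 8 lines: brl ujvuc oxlx nxzkb ben kjd gmy iat
Hunk 3: at line 1 remove [oxlx,nxzkb,ben] add [kedo,evu] -> 7 lines: brl ujvuc kedo evu kjd gmy iat
Hunk 4: at line 4 remove [kjd] add [xdd,llfag,ijx] -> 9 lines: brl ujvuc kedo evu xdd llfag ijx gmy iat
Hunk 5: at line 3 remove [evu] add [kvq] -> 9 lines: brl ujvuc kedo kvq xdd llfag ijx gmy iat
Final line count: 9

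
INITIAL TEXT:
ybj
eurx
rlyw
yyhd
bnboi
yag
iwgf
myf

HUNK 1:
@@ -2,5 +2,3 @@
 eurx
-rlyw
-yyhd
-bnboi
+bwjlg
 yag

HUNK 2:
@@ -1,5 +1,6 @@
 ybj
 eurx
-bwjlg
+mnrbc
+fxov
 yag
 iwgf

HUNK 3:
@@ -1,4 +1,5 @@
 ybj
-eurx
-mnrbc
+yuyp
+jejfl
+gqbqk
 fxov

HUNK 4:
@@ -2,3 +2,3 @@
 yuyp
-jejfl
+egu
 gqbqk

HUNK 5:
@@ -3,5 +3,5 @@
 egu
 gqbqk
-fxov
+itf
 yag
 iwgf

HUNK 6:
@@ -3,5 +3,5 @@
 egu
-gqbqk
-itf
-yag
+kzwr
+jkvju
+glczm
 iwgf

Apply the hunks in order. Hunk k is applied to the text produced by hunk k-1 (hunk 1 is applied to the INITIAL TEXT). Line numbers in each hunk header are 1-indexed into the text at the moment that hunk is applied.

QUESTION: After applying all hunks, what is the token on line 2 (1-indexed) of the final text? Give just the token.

Hunk 1: at line 2 remove [rlyw,yyhd,bnboi] add [bwjlg] -> 6 lines: ybj eurx bwjlg yag iwgf myf
Hunk 2: at line 1 remove [bwjlg] add [mnrbc,fxov] -> 7 lines: ybj eurx mnrbc fxov yag iwgf myf
Hunk 3: at line 1 remove [eurx,mnrbc] add [yuyp,jejfl,gqbqk] -> 8 lines: ybj yuyp jejfl gqbqk fxov yag iwgf myf
Hunk 4: at line 2 remove [jejfl] add [egu] -> 8 lines: ybj yuyp egu gqbqk fxov yag iwgf myf
Hunk 5: at line 3 remove [fxov] add [itf] -> 8 lines: ybj yuyp egu gqbqk itf yag iwgf myf
Hunk 6: at line 3 remove [gqbqk,itf,yag] add [kzwr,jkvju,glczm] -> 8 lines: ybj yuyp egu kzwr jkvju glczm iwgf myf
Final line 2: yuyp

Answer: yuyp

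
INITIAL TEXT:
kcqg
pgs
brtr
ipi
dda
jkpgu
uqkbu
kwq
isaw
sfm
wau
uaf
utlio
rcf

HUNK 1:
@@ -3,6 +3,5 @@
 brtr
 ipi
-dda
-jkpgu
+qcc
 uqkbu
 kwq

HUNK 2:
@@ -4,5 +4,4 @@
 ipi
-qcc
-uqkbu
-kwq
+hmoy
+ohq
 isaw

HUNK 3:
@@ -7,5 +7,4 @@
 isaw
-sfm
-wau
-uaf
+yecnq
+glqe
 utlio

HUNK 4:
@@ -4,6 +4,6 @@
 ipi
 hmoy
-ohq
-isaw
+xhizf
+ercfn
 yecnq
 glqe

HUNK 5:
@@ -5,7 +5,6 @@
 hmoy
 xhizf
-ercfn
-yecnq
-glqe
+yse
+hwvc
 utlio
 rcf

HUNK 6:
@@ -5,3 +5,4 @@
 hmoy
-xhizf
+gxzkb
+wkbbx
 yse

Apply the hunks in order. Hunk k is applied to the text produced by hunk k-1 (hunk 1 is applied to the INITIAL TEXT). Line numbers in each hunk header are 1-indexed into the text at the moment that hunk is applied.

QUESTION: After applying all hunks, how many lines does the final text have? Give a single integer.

Answer: 11

Derivation:
Hunk 1: at line 3 remove [dda,jkpgu] add [qcc] -> 13 lines: kcqg pgs brtr ipi qcc uqkbu kwq isaw sfm wau uaf utlio rcf
Hunk 2: at line 4 remove [qcc,uqkbu,kwq] add [hmoy,ohq] -> 12 lines: kcqg pgs brtr ipi hmoy ohq isaw sfm wau uaf utlio rcf
Hunk 3: at line 7 remove [sfm,wau,uaf] add [yecnq,glqe] -> 11 lines: kcqg pgs brtr ipi hmoy ohq isaw yecnq glqe utlio rcf
Hunk 4: at line 4 remove [ohq,isaw] add [xhizf,ercfn] -> 11 lines: kcqg pgs brtr ipi hmoy xhizf ercfn yecnq glqe utlio rcf
Hunk 5: at line 5 remove [ercfn,yecnq,glqe] add [yse,hwvc] -> 10 lines: kcqg pgs brtr ipi hmoy xhizf yse hwvc utlio rcf
Hunk 6: at line 5 remove [xhizf] add [gxzkb,wkbbx] -> 11 lines: kcqg pgs brtr ipi hmoy gxzkb wkbbx yse hwvc utlio rcf
Final line count: 11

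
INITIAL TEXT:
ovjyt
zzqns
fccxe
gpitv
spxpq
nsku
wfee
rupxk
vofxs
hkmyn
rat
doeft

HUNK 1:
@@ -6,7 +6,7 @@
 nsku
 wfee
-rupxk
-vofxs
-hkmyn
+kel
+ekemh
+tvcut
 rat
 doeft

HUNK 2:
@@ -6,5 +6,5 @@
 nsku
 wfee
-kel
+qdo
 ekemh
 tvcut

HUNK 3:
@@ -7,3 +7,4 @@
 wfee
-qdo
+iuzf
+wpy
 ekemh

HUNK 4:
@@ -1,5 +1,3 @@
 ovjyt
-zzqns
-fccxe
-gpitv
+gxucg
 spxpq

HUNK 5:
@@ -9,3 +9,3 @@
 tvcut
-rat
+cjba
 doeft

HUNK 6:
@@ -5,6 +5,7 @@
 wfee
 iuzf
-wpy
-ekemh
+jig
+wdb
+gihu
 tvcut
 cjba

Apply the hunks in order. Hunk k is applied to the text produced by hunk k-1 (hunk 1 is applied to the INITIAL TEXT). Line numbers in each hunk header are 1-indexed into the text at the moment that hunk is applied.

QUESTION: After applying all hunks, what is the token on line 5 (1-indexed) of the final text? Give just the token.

Answer: wfee

Derivation:
Hunk 1: at line 6 remove [rupxk,vofxs,hkmyn] add [kel,ekemh,tvcut] -> 12 lines: ovjyt zzqns fccxe gpitv spxpq nsku wfee kel ekemh tvcut rat doeft
Hunk 2: at line 6 remove [kel] add [qdo] -> 12 lines: ovjyt zzqns fccxe gpitv spxpq nsku wfee qdo ekemh tvcut rat doeft
Hunk 3: at line 7 remove [qdo] add [iuzf,wpy] -> 13 lines: ovjyt zzqns fccxe gpitv spxpq nsku wfee iuzf wpy ekemh tvcut rat doeft
Hunk 4: at line 1 remove [zzqns,fccxe,gpitv] add [gxucg] -> 11 lines: ovjyt gxucg spxpq nsku wfee iuzf wpy ekemh tvcut rat doeft
Hunk 5: at line 9 remove [rat] add [cjba] -> 11 lines: ovjyt gxucg spxpq nsku wfee iuzf wpy ekemh tvcut cjba doeft
Hunk 6: at line 5 remove [wpy,ekemh] add [jig,wdb,gihu] -> 12 lines: ovjyt gxucg spxpq nsku wfee iuzf jig wdb gihu tvcut cjba doeft
Final line 5: wfee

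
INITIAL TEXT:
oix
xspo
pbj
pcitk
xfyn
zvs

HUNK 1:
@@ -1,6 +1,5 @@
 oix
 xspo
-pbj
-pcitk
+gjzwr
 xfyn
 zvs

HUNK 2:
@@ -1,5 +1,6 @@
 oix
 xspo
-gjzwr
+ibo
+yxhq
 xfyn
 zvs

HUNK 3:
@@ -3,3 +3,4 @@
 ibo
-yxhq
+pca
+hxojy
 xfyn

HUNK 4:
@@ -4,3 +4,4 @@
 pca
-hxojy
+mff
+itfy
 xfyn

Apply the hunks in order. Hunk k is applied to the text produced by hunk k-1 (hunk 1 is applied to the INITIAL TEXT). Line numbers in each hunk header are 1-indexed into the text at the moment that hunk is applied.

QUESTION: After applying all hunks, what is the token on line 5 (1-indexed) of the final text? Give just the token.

Answer: mff

Derivation:
Hunk 1: at line 1 remove [pbj,pcitk] add [gjzwr] -> 5 lines: oix xspo gjzwr xfyn zvs
Hunk 2: at line 1 remove [gjzwr] add [ibo,yxhq] -> 6 lines: oix xspo ibo yxhq xfyn zvs
Hunk 3: at line 3 remove [yxhq] add [pca,hxojy] -> 7 lines: oix xspo ibo pca hxojy xfyn zvs
Hunk 4: at line 4 remove [hxojy] add [mff,itfy] -> 8 lines: oix xspo ibo pca mff itfy xfyn zvs
Final line 5: mff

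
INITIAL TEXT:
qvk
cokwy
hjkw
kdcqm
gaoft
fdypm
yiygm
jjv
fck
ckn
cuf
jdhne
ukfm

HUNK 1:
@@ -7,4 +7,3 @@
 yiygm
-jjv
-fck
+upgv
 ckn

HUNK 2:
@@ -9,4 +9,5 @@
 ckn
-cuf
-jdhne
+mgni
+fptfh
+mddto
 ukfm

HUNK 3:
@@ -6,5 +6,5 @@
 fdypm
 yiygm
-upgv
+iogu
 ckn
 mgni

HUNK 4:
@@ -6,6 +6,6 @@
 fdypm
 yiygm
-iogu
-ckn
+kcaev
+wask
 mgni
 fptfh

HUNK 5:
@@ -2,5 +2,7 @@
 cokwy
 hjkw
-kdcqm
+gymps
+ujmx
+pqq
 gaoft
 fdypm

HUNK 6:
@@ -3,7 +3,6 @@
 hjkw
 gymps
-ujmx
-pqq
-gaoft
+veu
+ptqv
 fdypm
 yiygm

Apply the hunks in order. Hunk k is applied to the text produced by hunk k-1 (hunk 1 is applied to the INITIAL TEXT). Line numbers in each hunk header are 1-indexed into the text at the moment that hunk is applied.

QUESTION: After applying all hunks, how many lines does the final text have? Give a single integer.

Answer: 14

Derivation:
Hunk 1: at line 7 remove [jjv,fck] add [upgv] -> 12 lines: qvk cokwy hjkw kdcqm gaoft fdypm yiygm upgv ckn cuf jdhne ukfm
Hunk 2: at line 9 remove [cuf,jdhne] add [mgni,fptfh,mddto] -> 13 lines: qvk cokwy hjkw kdcqm gaoft fdypm yiygm upgv ckn mgni fptfh mddto ukfm
Hunk 3: at line 6 remove [upgv] add [iogu] -> 13 lines: qvk cokwy hjkw kdcqm gaoft fdypm yiygm iogu ckn mgni fptfh mddto ukfm
Hunk 4: at line 6 remove [iogu,ckn] add [kcaev,wask] -> 13 lines: qvk cokwy hjkw kdcqm gaoft fdypm yiygm kcaev wask mgni fptfh mddto ukfm
Hunk 5: at line 2 remove [kdcqm] add [gymps,ujmx,pqq] -> 15 lines: qvk cokwy hjkw gymps ujmx pqq gaoft fdypm yiygm kcaev wask mgni fptfh mddto ukfm
Hunk 6: at line 3 remove [ujmx,pqq,gaoft] add [veu,ptqv] -> 14 lines: qvk cokwy hjkw gymps veu ptqv fdypm yiygm kcaev wask mgni fptfh mddto ukfm
Final line count: 14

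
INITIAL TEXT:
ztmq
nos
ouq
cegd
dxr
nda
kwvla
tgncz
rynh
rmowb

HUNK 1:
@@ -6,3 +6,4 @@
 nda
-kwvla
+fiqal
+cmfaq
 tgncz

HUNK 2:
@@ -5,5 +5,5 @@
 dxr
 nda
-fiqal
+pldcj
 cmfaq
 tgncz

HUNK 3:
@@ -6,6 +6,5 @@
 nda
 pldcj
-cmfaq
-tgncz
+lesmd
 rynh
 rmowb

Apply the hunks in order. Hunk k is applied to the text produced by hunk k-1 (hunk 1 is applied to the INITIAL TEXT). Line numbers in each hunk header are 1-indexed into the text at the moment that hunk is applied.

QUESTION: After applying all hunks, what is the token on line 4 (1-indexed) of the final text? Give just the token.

Answer: cegd

Derivation:
Hunk 1: at line 6 remove [kwvla] add [fiqal,cmfaq] -> 11 lines: ztmq nos ouq cegd dxr nda fiqal cmfaq tgncz rynh rmowb
Hunk 2: at line 5 remove [fiqal] add [pldcj] -> 11 lines: ztmq nos ouq cegd dxr nda pldcj cmfaq tgncz rynh rmowb
Hunk 3: at line 6 remove [cmfaq,tgncz] add [lesmd] -> 10 lines: ztmq nos ouq cegd dxr nda pldcj lesmd rynh rmowb
Final line 4: cegd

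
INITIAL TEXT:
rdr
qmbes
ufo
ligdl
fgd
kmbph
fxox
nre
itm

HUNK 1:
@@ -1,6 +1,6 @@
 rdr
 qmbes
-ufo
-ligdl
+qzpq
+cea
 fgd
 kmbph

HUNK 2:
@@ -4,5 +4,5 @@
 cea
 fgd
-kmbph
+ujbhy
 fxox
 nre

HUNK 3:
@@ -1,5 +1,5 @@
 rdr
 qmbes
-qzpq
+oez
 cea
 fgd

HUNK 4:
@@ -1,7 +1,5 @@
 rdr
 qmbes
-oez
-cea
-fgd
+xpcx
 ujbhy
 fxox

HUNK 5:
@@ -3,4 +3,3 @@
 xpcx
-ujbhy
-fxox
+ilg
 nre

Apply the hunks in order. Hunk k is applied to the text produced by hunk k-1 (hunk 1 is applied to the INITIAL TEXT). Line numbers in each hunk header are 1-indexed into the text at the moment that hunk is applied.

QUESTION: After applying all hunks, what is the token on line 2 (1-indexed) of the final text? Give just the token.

Answer: qmbes

Derivation:
Hunk 1: at line 1 remove [ufo,ligdl] add [qzpq,cea] -> 9 lines: rdr qmbes qzpq cea fgd kmbph fxox nre itm
Hunk 2: at line 4 remove [kmbph] add [ujbhy] -> 9 lines: rdr qmbes qzpq cea fgd ujbhy fxox nre itm
Hunk 3: at line 1 remove [qzpq] add [oez] -> 9 lines: rdr qmbes oez cea fgd ujbhy fxox nre itm
Hunk 4: at line 1 remove [oez,cea,fgd] add [xpcx] -> 7 lines: rdr qmbes xpcx ujbhy fxox nre itm
Hunk 5: at line 3 remove [ujbhy,fxox] add [ilg] -> 6 lines: rdr qmbes xpcx ilg nre itm
Final line 2: qmbes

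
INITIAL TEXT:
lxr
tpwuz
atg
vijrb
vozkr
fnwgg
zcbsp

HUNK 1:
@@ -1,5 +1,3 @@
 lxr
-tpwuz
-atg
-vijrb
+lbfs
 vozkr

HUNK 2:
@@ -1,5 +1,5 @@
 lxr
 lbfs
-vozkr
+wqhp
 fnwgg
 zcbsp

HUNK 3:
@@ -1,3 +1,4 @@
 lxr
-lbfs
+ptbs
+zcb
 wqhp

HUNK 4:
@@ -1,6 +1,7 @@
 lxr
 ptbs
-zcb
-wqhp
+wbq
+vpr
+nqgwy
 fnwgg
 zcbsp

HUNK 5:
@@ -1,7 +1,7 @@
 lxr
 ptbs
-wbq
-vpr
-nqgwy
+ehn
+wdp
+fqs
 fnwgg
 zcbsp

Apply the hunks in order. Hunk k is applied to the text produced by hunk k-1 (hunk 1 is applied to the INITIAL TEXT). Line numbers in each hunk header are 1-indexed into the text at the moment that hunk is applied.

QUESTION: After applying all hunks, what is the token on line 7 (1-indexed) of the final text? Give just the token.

Answer: zcbsp

Derivation:
Hunk 1: at line 1 remove [tpwuz,atg,vijrb] add [lbfs] -> 5 lines: lxr lbfs vozkr fnwgg zcbsp
Hunk 2: at line 1 remove [vozkr] add [wqhp] -> 5 lines: lxr lbfs wqhp fnwgg zcbsp
Hunk 3: at line 1 remove [lbfs] add [ptbs,zcb] -> 6 lines: lxr ptbs zcb wqhp fnwgg zcbsp
Hunk 4: at line 1 remove [zcb,wqhp] add [wbq,vpr,nqgwy] -> 7 lines: lxr ptbs wbq vpr nqgwy fnwgg zcbsp
Hunk 5: at line 1 remove [wbq,vpr,nqgwy] add [ehn,wdp,fqs] -> 7 lines: lxr ptbs ehn wdp fqs fnwgg zcbsp
Final line 7: zcbsp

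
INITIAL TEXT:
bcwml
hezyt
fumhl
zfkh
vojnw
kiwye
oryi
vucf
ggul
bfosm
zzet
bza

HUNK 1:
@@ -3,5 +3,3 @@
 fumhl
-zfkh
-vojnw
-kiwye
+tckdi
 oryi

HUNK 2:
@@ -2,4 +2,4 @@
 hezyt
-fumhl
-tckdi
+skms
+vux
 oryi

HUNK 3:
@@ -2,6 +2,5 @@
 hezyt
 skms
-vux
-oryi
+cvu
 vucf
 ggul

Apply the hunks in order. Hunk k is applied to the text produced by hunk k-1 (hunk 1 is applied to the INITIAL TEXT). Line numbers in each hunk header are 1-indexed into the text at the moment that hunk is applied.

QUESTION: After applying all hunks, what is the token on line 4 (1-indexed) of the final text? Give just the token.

Answer: cvu

Derivation:
Hunk 1: at line 3 remove [zfkh,vojnw,kiwye] add [tckdi] -> 10 lines: bcwml hezyt fumhl tckdi oryi vucf ggul bfosm zzet bza
Hunk 2: at line 2 remove [fumhl,tckdi] add [skms,vux] -> 10 lines: bcwml hezyt skms vux oryi vucf ggul bfosm zzet bza
Hunk 3: at line 2 remove [vux,oryi] add [cvu] -> 9 lines: bcwml hezyt skms cvu vucf ggul bfosm zzet bza
Final line 4: cvu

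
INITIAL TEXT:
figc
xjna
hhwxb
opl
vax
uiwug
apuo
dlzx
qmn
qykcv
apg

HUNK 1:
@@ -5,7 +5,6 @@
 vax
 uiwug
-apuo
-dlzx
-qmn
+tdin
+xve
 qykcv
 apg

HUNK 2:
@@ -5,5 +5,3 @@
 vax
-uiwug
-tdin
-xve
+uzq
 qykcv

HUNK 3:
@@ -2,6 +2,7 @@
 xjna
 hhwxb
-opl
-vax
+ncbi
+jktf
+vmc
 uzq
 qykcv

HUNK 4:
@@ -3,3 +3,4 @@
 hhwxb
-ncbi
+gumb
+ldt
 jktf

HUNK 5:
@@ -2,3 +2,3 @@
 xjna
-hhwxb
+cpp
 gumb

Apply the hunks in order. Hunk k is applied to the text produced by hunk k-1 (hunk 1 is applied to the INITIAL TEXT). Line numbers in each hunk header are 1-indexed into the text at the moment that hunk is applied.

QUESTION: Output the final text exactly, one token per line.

Hunk 1: at line 5 remove [apuo,dlzx,qmn] add [tdin,xve] -> 10 lines: figc xjna hhwxb opl vax uiwug tdin xve qykcv apg
Hunk 2: at line 5 remove [uiwug,tdin,xve] add [uzq] -> 8 lines: figc xjna hhwxb opl vax uzq qykcv apg
Hunk 3: at line 2 remove [opl,vax] add [ncbi,jktf,vmc] -> 9 lines: figc xjna hhwxb ncbi jktf vmc uzq qykcv apg
Hunk 4: at line 3 remove [ncbi] add [gumb,ldt] -> 10 lines: figc xjna hhwxb gumb ldt jktf vmc uzq qykcv apg
Hunk 5: at line 2 remove [hhwxb] add [cpp] -> 10 lines: figc xjna cpp gumb ldt jktf vmc uzq qykcv apg

Answer: figc
xjna
cpp
gumb
ldt
jktf
vmc
uzq
qykcv
apg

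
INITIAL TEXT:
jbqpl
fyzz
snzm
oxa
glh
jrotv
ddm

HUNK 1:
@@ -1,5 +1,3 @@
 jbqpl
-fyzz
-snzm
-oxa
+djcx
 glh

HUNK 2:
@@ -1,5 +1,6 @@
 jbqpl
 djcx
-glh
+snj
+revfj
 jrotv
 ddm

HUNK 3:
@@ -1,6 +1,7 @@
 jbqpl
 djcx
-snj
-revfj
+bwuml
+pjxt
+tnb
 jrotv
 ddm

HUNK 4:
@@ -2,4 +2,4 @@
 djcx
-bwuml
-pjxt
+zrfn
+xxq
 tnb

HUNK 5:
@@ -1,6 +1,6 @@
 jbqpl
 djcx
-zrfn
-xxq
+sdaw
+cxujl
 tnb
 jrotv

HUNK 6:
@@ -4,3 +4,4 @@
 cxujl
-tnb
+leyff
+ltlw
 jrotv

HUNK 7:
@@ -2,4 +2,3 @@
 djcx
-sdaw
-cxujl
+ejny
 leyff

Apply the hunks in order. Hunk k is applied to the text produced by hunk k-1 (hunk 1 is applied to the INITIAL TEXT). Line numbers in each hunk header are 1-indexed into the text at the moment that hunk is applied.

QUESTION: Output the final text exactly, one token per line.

Answer: jbqpl
djcx
ejny
leyff
ltlw
jrotv
ddm

Derivation:
Hunk 1: at line 1 remove [fyzz,snzm,oxa] add [djcx] -> 5 lines: jbqpl djcx glh jrotv ddm
Hunk 2: at line 1 remove [glh] add [snj,revfj] -> 6 lines: jbqpl djcx snj revfj jrotv ddm
Hunk 3: at line 1 remove [snj,revfj] add [bwuml,pjxt,tnb] -> 7 lines: jbqpl djcx bwuml pjxt tnb jrotv ddm
Hunk 4: at line 2 remove [bwuml,pjxt] add [zrfn,xxq] -> 7 lines: jbqpl djcx zrfn xxq tnb jrotv ddm
Hunk 5: at line 1 remove [zrfn,xxq] add [sdaw,cxujl] -> 7 lines: jbqpl djcx sdaw cxujl tnb jrotv ddm
Hunk 6: at line 4 remove [tnb] add [leyff,ltlw] -> 8 lines: jbqpl djcx sdaw cxujl leyff ltlw jrotv ddm
Hunk 7: at line 2 remove [sdaw,cxujl] add [ejny] -> 7 lines: jbqpl djcx ejny leyff ltlw jrotv ddm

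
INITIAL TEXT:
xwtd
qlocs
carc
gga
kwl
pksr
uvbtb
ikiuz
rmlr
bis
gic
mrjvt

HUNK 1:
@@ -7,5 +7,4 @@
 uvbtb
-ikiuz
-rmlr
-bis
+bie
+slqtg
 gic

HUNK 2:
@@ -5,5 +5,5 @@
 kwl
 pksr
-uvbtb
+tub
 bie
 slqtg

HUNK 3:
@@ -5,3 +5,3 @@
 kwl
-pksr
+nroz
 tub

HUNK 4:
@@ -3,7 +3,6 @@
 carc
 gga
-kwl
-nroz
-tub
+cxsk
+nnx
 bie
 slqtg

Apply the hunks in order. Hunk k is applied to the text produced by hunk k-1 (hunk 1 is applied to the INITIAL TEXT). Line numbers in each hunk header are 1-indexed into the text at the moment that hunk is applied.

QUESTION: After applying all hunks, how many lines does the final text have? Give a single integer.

Answer: 10

Derivation:
Hunk 1: at line 7 remove [ikiuz,rmlr,bis] add [bie,slqtg] -> 11 lines: xwtd qlocs carc gga kwl pksr uvbtb bie slqtg gic mrjvt
Hunk 2: at line 5 remove [uvbtb] add [tub] -> 11 lines: xwtd qlocs carc gga kwl pksr tub bie slqtg gic mrjvt
Hunk 3: at line 5 remove [pksr] add [nroz] -> 11 lines: xwtd qlocs carc gga kwl nroz tub bie slqtg gic mrjvt
Hunk 4: at line 3 remove [kwl,nroz,tub] add [cxsk,nnx] -> 10 lines: xwtd qlocs carc gga cxsk nnx bie slqtg gic mrjvt
Final line count: 10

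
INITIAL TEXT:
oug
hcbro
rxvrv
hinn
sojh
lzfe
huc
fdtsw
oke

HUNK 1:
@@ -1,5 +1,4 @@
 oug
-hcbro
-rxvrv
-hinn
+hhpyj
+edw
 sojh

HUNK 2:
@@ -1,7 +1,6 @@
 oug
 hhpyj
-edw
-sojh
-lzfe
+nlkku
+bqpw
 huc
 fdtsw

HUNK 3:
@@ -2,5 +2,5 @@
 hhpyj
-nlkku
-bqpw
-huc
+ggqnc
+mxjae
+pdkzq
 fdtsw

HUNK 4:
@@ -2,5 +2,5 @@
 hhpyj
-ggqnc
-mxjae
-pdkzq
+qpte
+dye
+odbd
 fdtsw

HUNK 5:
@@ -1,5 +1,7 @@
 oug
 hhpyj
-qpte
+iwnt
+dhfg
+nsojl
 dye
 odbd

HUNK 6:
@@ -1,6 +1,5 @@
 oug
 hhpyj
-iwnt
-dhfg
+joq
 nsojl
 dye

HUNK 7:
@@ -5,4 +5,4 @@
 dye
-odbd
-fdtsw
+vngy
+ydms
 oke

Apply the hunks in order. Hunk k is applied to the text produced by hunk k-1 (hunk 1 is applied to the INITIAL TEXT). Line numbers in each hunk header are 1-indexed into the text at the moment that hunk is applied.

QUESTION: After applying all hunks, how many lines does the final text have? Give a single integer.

Answer: 8

Derivation:
Hunk 1: at line 1 remove [hcbro,rxvrv,hinn] add [hhpyj,edw] -> 8 lines: oug hhpyj edw sojh lzfe huc fdtsw oke
Hunk 2: at line 1 remove [edw,sojh,lzfe] add [nlkku,bqpw] -> 7 lines: oug hhpyj nlkku bqpw huc fdtsw oke
Hunk 3: at line 2 remove [nlkku,bqpw,huc] add [ggqnc,mxjae,pdkzq] -> 7 lines: oug hhpyj ggqnc mxjae pdkzq fdtsw oke
Hunk 4: at line 2 remove [ggqnc,mxjae,pdkzq] add [qpte,dye,odbd] -> 7 lines: oug hhpyj qpte dye odbd fdtsw oke
Hunk 5: at line 1 remove [qpte] add [iwnt,dhfg,nsojl] -> 9 lines: oug hhpyj iwnt dhfg nsojl dye odbd fdtsw oke
Hunk 6: at line 1 remove [iwnt,dhfg] add [joq] -> 8 lines: oug hhpyj joq nsojl dye odbd fdtsw oke
Hunk 7: at line 5 remove [odbd,fdtsw] add [vngy,ydms] -> 8 lines: oug hhpyj joq nsojl dye vngy ydms oke
Final line count: 8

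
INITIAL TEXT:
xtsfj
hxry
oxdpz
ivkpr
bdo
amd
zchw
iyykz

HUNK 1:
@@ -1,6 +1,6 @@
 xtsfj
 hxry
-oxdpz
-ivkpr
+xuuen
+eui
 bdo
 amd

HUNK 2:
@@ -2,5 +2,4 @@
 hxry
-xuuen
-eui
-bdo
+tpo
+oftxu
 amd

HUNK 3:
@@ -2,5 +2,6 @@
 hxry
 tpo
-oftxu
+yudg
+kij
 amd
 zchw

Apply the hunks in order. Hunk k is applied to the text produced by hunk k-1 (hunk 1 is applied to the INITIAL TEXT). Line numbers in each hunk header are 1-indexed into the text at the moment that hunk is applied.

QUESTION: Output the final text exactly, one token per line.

Answer: xtsfj
hxry
tpo
yudg
kij
amd
zchw
iyykz

Derivation:
Hunk 1: at line 1 remove [oxdpz,ivkpr] add [xuuen,eui] -> 8 lines: xtsfj hxry xuuen eui bdo amd zchw iyykz
Hunk 2: at line 2 remove [xuuen,eui,bdo] add [tpo,oftxu] -> 7 lines: xtsfj hxry tpo oftxu amd zchw iyykz
Hunk 3: at line 2 remove [oftxu] add [yudg,kij] -> 8 lines: xtsfj hxry tpo yudg kij amd zchw iyykz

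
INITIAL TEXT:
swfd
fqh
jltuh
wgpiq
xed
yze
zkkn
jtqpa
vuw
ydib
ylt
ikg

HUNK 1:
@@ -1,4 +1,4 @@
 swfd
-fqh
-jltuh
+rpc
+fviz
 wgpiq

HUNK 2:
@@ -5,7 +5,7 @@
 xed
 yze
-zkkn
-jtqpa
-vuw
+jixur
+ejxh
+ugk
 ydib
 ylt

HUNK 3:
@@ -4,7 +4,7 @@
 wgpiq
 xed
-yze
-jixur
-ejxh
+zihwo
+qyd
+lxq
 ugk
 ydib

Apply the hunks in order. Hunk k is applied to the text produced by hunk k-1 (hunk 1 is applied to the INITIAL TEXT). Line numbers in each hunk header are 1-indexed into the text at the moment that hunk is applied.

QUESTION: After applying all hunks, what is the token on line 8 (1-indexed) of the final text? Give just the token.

Answer: lxq

Derivation:
Hunk 1: at line 1 remove [fqh,jltuh] add [rpc,fviz] -> 12 lines: swfd rpc fviz wgpiq xed yze zkkn jtqpa vuw ydib ylt ikg
Hunk 2: at line 5 remove [zkkn,jtqpa,vuw] add [jixur,ejxh,ugk] -> 12 lines: swfd rpc fviz wgpiq xed yze jixur ejxh ugk ydib ylt ikg
Hunk 3: at line 4 remove [yze,jixur,ejxh] add [zihwo,qyd,lxq] -> 12 lines: swfd rpc fviz wgpiq xed zihwo qyd lxq ugk ydib ylt ikg
Final line 8: lxq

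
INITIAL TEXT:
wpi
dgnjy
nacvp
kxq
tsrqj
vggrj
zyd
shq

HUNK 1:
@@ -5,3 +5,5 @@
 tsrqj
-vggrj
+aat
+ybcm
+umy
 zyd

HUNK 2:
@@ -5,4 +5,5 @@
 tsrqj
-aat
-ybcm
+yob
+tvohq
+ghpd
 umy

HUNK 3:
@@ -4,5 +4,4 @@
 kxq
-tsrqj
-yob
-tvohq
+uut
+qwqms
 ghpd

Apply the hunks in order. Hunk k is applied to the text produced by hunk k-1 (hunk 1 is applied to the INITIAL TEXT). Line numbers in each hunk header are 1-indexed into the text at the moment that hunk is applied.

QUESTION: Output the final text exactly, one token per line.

Hunk 1: at line 5 remove [vggrj] add [aat,ybcm,umy] -> 10 lines: wpi dgnjy nacvp kxq tsrqj aat ybcm umy zyd shq
Hunk 2: at line 5 remove [aat,ybcm] add [yob,tvohq,ghpd] -> 11 lines: wpi dgnjy nacvp kxq tsrqj yob tvohq ghpd umy zyd shq
Hunk 3: at line 4 remove [tsrqj,yob,tvohq] add [uut,qwqms] -> 10 lines: wpi dgnjy nacvp kxq uut qwqms ghpd umy zyd shq

Answer: wpi
dgnjy
nacvp
kxq
uut
qwqms
ghpd
umy
zyd
shq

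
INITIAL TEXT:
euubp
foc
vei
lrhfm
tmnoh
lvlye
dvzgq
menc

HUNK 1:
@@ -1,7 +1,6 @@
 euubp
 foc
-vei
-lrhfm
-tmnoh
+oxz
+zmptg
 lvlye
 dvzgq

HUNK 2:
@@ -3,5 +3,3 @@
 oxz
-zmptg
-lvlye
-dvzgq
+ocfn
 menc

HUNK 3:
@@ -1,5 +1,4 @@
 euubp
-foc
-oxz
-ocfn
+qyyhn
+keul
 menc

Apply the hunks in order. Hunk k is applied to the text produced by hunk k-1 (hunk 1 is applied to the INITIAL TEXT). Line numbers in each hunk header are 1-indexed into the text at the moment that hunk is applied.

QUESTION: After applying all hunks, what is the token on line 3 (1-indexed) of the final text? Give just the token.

Hunk 1: at line 1 remove [vei,lrhfm,tmnoh] add [oxz,zmptg] -> 7 lines: euubp foc oxz zmptg lvlye dvzgq menc
Hunk 2: at line 3 remove [zmptg,lvlye,dvzgq] add [ocfn] -> 5 lines: euubp foc oxz ocfn menc
Hunk 3: at line 1 remove [foc,oxz,ocfn] add [qyyhn,keul] -> 4 lines: euubp qyyhn keul menc
Final line 3: keul

Answer: keul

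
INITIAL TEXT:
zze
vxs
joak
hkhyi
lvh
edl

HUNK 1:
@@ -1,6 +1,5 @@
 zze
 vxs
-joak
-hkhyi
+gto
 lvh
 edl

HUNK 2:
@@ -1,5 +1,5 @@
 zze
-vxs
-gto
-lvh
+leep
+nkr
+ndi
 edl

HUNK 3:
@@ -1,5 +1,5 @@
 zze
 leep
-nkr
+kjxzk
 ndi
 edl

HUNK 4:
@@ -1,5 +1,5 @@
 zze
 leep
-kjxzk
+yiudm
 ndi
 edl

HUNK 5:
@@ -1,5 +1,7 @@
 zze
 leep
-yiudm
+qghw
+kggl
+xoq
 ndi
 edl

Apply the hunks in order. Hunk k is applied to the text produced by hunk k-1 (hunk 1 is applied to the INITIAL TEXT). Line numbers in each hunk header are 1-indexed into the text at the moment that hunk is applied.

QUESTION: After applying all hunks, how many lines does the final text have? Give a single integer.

Answer: 7

Derivation:
Hunk 1: at line 1 remove [joak,hkhyi] add [gto] -> 5 lines: zze vxs gto lvh edl
Hunk 2: at line 1 remove [vxs,gto,lvh] add [leep,nkr,ndi] -> 5 lines: zze leep nkr ndi edl
Hunk 3: at line 1 remove [nkr] add [kjxzk] -> 5 lines: zze leep kjxzk ndi edl
Hunk 4: at line 1 remove [kjxzk] add [yiudm] -> 5 lines: zze leep yiudm ndi edl
Hunk 5: at line 1 remove [yiudm] add [qghw,kggl,xoq] -> 7 lines: zze leep qghw kggl xoq ndi edl
Final line count: 7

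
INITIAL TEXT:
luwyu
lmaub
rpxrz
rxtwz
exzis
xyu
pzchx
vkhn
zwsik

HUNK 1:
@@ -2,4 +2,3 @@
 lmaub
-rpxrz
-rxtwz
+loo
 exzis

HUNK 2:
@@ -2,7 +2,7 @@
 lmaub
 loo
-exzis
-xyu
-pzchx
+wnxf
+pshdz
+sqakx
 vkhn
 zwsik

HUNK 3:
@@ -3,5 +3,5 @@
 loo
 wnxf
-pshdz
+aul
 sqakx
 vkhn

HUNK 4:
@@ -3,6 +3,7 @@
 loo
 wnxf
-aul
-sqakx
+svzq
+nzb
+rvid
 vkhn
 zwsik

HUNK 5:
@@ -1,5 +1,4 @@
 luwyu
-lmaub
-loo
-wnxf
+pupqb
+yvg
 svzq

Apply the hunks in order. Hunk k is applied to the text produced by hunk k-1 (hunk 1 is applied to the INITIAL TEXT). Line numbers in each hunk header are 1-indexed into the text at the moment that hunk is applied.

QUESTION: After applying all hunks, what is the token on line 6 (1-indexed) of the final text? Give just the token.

Hunk 1: at line 2 remove [rpxrz,rxtwz] add [loo] -> 8 lines: luwyu lmaub loo exzis xyu pzchx vkhn zwsik
Hunk 2: at line 2 remove [exzis,xyu,pzchx] add [wnxf,pshdz,sqakx] -> 8 lines: luwyu lmaub loo wnxf pshdz sqakx vkhn zwsik
Hunk 3: at line 3 remove [pshdz] add [aul] -> 8 lines: luwyu lmaub loo wnxf aul sqakx vkhn zwsik
Hunk 4: at line 3 remove [aul,sqakx] add [svzq,nzb,rvid] -> 9 lines: luwyu lmaub loo wnxf svzq nzb rvid vkhn zwsik
Hunk 5: at line 1 remove [lmaub,loo,wnxf] add [pupqb,yvg] -> 8 lines: luwyu pupqb yvg svzq nzb rvid vkhn zwsik
Final line 6: rvid

Answer: rvid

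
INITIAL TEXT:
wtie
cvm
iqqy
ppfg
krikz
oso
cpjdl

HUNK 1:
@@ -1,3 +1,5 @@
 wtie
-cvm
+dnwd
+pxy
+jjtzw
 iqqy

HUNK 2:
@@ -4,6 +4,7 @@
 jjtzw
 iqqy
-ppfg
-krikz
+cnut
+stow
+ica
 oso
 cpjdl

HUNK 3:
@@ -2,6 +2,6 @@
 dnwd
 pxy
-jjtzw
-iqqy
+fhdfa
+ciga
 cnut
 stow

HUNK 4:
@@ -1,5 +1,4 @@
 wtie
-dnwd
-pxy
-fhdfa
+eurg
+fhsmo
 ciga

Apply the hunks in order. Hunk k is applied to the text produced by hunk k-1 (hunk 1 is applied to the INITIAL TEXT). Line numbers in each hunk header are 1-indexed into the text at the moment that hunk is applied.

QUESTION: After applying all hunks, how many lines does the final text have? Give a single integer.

Hunk 1: at line 1 remove [cvm] add [dnwd,pxy,jjtzw] -> 9 lines: wtie dnwd pxy jjtzw iqqy ppfg krikz oso cpjdl
Hunk 2: at line 4 remove [ppfg,krikz] add [cnut,stow,ica] -> 10 lines: wtie dnwd pxy jjtzw iqqy cnut stow ica oso cpjdl
Hunk 3: at line 2 remove [jjtzw,iqqy] add [fhdfa,ciga] -> 10 lines: wtie dnwd pxy fhdfa ciga cnut stow ica oso cpjdl
Hunk 4: at line 1 remove [dnwd,pxy,fhdfa] add [eurg,fhsmo] -> 9 lines: wtie eurg fhsmo ciga cnut stow ica oso cpjdl
Final line count: 9

Answer: 9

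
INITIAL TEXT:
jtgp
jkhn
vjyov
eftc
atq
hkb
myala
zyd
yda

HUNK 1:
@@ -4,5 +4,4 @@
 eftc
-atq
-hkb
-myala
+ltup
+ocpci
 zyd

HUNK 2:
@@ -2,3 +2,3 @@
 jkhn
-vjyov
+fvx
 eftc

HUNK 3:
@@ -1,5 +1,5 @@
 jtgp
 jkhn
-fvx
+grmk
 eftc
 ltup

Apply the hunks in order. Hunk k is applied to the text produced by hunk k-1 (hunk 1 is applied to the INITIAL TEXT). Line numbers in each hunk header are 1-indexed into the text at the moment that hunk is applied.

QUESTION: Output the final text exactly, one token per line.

Hunk 1: at line 4 remove [atq,hkb,myala] add [ltup,ocpci] -> 8 lines: jtgp jkhn vjyov eftc ltup ocpci zyd yda
Hunk 2: at line 2 remove [vjyov] add [fvx] -> 8 lines: jtgp jkhn fvx eftc ltup ocpci zyd yda
Hunk 3: at line 1 remove [fvx] add [grmk] -> 8 lines: jtgp jkhn grmk eftc ltup ocpci zyd yda

Answer: jtgp
jkhn
grmk
eftc
ltup
ocpci
zyd
yda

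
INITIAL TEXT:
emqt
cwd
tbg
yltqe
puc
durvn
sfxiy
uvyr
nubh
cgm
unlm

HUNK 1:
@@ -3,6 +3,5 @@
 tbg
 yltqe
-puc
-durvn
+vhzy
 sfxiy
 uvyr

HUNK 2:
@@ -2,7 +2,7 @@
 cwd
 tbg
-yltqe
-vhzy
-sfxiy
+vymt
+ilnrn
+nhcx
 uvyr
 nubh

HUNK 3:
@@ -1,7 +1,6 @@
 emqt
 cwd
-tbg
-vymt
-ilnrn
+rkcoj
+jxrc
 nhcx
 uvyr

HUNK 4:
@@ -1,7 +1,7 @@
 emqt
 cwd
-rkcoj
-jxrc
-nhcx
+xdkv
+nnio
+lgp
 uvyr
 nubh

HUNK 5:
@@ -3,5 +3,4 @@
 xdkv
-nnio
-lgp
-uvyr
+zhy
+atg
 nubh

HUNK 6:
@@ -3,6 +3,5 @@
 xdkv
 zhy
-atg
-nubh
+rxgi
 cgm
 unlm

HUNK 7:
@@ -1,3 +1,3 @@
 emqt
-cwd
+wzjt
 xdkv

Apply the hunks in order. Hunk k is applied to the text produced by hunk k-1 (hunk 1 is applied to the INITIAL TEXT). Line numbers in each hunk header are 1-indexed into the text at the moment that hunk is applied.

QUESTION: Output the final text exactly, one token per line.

Hunk 1: at line 3 remove [puc,durvn] add [vhzy] -> 10 lines: emqt cwd tbg yltqe vhzy sfxiy uvyr nubh cgm unlm
Hunk 2: at line 2 remove [yltqe,vhzy,sfxiy] add [vymt,ilnrn,nhcx] -> 10 lines: emqt cwd tbg vymt ilnrn nhcx uvyr nubh cgm unlm
Hunk 3: at line 1 remove [tbg,vymt,ilnrn] add [rkcoj,jxrc] -> 9 lines: emqt cwd rkcoj jxrc nhcx uvyr nubh cgm unlm
Hunk 4: at line 1 remove [rkcoj,jxrc,nhcx] add [xdkv,nnio,lgp] -> 9 lines: emqt cwd xdkv nnio lgp uvyr nubh cgm unlm
Hunk 5: at line 3 remove [nnio,lgp,uvyr] add [zhy,atg] -> 8 lines: emqt cwd xdkv zhy atg nubh cgm unlm
Hunk 6: at line 3 remove [atg,nubh] add [rxgi] -> 7 lines: emqt cwd xdkv zhy rxgi cgm unlm
Hunk 7: at line 1 remove [cwd] add [wzjt] -> 7 lines: emqt wzjt xdkv zhy rxgi cgm unlm

Answer: emqt
wzjt
xdkv
zhy
rxgi
cgm
unlm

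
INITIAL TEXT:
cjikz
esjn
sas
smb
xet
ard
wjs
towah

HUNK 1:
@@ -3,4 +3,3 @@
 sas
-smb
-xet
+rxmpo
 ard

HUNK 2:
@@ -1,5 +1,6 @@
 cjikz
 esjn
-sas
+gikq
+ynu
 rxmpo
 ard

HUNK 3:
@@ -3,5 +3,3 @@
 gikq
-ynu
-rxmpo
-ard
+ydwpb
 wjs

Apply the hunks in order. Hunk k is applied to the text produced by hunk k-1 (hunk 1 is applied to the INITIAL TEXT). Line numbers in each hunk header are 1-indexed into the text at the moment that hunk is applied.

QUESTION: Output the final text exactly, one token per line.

Answer: cjikz
esjn
gikq
ydwpb
wjs
towah

Derivation:
Hunk 1: at line 3 remove [smb,xet] add [rxmpo] -> 7 lines: cjikz esjn sas rxmpo ard wjs towah
Hunk 2: at line 1 remove [sas] add [gikq,ynu] -> 8 lines: cjikz esjn gikq ynu rxmpo ard wjs towah
Hunk 3: at line 3 remove [ynu,rxmpo,ard] add [ydwpb] -> 6 lines: cjikz esjn gikq ydwpb wjs towah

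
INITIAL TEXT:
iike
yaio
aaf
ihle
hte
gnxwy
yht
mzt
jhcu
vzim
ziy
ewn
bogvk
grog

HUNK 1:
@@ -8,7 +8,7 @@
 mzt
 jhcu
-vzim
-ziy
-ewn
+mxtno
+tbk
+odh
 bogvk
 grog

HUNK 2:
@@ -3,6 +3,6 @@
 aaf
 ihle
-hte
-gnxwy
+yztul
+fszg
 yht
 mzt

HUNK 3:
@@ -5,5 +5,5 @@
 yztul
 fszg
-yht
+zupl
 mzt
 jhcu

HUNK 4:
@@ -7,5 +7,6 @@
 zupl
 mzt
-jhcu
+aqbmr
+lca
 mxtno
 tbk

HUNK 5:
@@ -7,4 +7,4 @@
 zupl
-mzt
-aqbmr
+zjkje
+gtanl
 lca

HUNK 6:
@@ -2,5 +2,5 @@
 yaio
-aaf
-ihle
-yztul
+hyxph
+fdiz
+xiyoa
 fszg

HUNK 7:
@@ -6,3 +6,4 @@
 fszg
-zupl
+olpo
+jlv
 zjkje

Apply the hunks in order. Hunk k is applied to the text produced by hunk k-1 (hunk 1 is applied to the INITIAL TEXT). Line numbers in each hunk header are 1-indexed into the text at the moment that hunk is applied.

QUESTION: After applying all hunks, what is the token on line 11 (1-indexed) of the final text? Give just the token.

Hunk 1: at line 8 remove [vzim,ziy,ewn] add [mxtno,tbk,odh] -> 14 lines: iike yaio aaf ihle hte gnxwy yht mzt jhcu mxtno tbk odh bogvk grog
Hunk 2: at line 3 remove [hte,gnxwy] add [yztul,fszg] -> 14 lines: iike yaio aaf ihle yztul fszg yht mzt jhcu mxtno tbk odh bogvk grog
Hunk 3: at line 5 remove [yht] add [zupl] -> 14 lines: iike yaio aaf ihle yztul fszg zupl mzt jhcu mxtno tbk odh bogvk grog
Hunk 4: at line 7 remove [jhcu] add [aqbmr,lca] -> 15 lines: iike yaio aaf ihle yztul fszg zupl mzt aqbmr lca mxtno tbk odh bogvk grog
Hunk 5: at line 7 remove [mzt,aqbmr] add [zjkje,gtanl] -> 15 lines: iike yaio aaf ihle yztul fszg zupl zjkje gtanl lca mxtno tbk odh bogvk grog
Hunk 6: at line 2 remove [aaf,ihle,yztul] add [hyxph,fdiz,xiyoa] -> 15 lines: iike yaio hyxph fdiz xiyoa fszg zupl zjkje gtanl lca mxtno tbk odh bogvk grog
Hunk 7: at line 6 remove [zupl] add [olpo,jlv] -> 16 lines: iike yaio hyxph fdiz xiyoa fszg olpo jlv zjkje gtanl lca mxtno tbk odh bogvk grog
Final line 11: lca

Answer: lca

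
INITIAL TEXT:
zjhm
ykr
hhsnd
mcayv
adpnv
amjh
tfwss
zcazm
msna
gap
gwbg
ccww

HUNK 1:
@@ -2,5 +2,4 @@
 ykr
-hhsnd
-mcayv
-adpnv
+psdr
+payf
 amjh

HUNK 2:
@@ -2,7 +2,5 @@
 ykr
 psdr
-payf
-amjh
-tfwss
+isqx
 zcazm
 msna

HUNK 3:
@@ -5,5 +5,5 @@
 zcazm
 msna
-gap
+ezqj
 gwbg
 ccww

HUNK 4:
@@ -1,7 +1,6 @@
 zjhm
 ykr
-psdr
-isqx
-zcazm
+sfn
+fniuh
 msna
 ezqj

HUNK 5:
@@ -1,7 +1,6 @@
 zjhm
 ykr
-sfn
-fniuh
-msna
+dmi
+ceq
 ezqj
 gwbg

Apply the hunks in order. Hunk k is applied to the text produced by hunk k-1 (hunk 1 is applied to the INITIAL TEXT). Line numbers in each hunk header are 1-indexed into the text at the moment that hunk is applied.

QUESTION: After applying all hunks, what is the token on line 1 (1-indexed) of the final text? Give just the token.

Answer: zjhm

Derivation:
Hunk 1: at line 2 remove [hhsnd,mcayv,adpnv] add [psdr,payf] -> 11 lines: zjhm ykr psdr payf amjh tfwss zcazm msna gap gwbg ccww
Hunk 2: at line 2 remove [payf,amjh,tfwss] add [isqx] -> 9 lines: zjhm ykr psdr isqx zcazm msna gap gwbg ccww
Hunk 3: at line 5 remove [gap] add [ezqj] -> 9 lines: zjhm ykr psdr isqx zcazm msna ezqj gwbg ccww
Hunk 4: at line 1 remove [psdr,isqx,zcazm] add [sfn,fniuh] -> 8 lines: zjhm ykr sfn fniuh msna ezqj gwbg ccww
Hunk 5: at line 1 remove [sfn,fniuh,msna] add [dmi,ceq] -> 7 lines: zjhm ykr dmi ceq ezqj gwbg ccww
Final line 1: zjhm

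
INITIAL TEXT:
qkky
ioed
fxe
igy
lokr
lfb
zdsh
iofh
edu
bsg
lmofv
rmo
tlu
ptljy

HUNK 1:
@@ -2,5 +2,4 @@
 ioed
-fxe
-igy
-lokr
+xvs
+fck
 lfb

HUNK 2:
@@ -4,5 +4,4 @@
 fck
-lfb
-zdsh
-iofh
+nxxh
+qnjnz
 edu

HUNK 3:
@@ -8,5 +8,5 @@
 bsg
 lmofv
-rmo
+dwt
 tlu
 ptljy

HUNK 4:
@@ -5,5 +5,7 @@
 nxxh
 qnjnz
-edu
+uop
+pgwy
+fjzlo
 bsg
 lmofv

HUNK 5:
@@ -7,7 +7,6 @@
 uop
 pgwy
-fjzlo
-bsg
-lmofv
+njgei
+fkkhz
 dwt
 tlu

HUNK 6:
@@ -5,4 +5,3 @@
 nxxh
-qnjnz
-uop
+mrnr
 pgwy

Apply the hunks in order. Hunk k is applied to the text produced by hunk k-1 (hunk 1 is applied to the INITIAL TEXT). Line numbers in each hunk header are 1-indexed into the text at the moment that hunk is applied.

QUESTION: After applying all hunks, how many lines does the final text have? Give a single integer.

Answer: 12

Derivation:
Hunk 1: at line 2 remove [fxe,igy,lokr] add [xvs,fck] -> 13 lines: qkky ioed xvs fck lfb zdsh iofh edu bsg lmofv rmo tlu ptljy
Hunk 2: at line 4 remove [lfb,zdsh,iofh] add [nxxh,qnjnz] -> 12 lines: qkky ioed xvs fck nxxh qnjnz edu bsg lmofv rmo tlu ptljy
Hunk 3: at line 8 remove [rmo] add [dwt] -> 12 lines: qkky ioed xvs fck nxxh qnjnz edu bsg lmofv dwt tlu ptljy
Hunk 4: at line 5 remove [edu] add [uop,pgwy,fjzlo] -> 14 lines: qkky ioed xvs fck nxxh qnjnz uop pgwy fjzlo bsg lmofv dwt tlu ptljy
Hunk 5: at line 7 remove [fjzlo,bsg,lmofv] add [njgei,fkkhz] -> 13 lines: qkky ioed xvs fck nxxh qnjnz uop pgwy njgei fkkhz dwt tlu ptljy
Hunk 6: at line 5 remove [qnjnz,uop] add [mrnr] -> 12 lines: qkky ioed xvs fck nxxh mrnr pgwy njgei fkkhz dwt tlu ptljy
Final line count: 12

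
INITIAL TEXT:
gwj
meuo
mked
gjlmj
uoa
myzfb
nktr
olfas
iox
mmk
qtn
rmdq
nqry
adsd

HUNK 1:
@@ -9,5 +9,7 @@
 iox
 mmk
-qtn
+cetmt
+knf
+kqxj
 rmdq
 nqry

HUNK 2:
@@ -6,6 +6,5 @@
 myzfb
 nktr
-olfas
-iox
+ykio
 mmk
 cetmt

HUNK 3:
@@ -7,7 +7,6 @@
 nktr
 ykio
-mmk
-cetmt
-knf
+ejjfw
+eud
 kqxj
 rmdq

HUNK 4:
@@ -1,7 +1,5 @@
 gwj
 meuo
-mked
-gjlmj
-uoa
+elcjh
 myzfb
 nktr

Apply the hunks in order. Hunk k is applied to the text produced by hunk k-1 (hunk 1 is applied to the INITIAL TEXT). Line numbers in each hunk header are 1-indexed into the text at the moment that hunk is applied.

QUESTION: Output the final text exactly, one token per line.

Answer: gwj
meuo
elcjh
myzfb
nktr
ykio
ejjfw
eud
kqxj
rmdq
nqry
adsd

Derivation:
Hunk 1: at line 9 remove [qtn] add [cetmt,knf,kqxj] -> 16 lines: gwj meuo mked gjlmj uoa myzfb nktr olfas iox mmk cetmt knf kqxj rmdq nqry adsd
Hunk 2: at line 6 remove [olfas,iox] add [ykio] -> 15 lines: gwj meuo mked gjlmj uoa myzfb nktr ykio mmk cetmt knf kqxj rmdq nqry adsd
Hunk 3: at line 7 remove [mmk,cetmt,knf] add [ejjfw,eud] -> 14 lines: gwj meuo mked gjlmj uoa myzfb nktr ykio ejjfw eud kqxj rmdq nqry adsd
Hunk 4: at line 1 remove [mked,gjlmj,uoa] add [elcjh] -> 12 lines: gwj meuo elcjh myzfb nktr ykio ejjfw eud kqxj rmdq nqry adsd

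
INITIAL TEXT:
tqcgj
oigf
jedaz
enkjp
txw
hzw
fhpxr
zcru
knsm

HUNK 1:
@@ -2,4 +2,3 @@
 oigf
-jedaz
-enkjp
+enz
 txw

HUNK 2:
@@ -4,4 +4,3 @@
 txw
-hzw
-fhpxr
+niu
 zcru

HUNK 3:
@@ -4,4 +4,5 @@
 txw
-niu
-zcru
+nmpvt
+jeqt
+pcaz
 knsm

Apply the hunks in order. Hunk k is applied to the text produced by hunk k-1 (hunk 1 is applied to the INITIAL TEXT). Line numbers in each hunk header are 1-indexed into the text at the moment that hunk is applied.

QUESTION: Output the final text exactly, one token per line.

Answer: tqcgj
oigf
enz
txw
nmpvt
jeqt
pcaz
knsm

Derivation:
Hunk 1: at line 2 remove [jedaz,enkjp] add [enz] -> 8 lines: tqcgj oigf enz txw hzw fhpxr zcru knsm
Hunk 2: at line 4 remove [hzw,fhpxr] add [niu] -> 7 lines: tqcgj oigf enz txw niu zcru knsm
Hunk 3: at line 4 remove [niu,zcru] add [nmpvt,jeqt,pcaz] -> 8 lines: tqcgj oigf enz txw nmpvt jeqt pcaz knsm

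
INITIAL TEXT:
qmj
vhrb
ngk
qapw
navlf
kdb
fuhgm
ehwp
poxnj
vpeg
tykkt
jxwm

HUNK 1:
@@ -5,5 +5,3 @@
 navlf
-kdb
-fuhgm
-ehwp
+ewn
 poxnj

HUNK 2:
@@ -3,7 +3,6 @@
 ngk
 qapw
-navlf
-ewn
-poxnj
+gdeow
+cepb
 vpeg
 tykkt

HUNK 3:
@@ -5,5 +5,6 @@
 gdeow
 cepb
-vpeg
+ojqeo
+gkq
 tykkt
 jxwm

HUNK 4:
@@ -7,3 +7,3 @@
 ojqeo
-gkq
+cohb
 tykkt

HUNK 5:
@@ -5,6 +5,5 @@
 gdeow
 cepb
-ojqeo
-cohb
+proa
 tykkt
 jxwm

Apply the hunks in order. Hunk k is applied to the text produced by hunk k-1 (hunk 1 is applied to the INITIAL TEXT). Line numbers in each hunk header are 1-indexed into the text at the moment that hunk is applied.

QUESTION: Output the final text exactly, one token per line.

Hunk 1: at line 5 remove [kdb,fuhgm,ehwp] add [ewn] -> 10 lines: qmj vhrb ngk qapw navlf ewn poxnj vpeg tykkt jxwm
Hunk 2: at line 3 remove [navlf,ewn,poxnj] add [gdeow,cepb] -> 9 lines: qmj vhrb ngk qapw gdeow cepb vpeg tykkt jxwm
Hunk 3: at line 5 remove [vpeg] add [ojqeo,gkq] -> 10 lines: qmj vhrb ngk qapw gdeow cepb ojqeo gkq tykkt jxwm
Hunk 4: at line 7 remove [gkq] add [cohb] -> 10 lines: qmj vhrb ngk qapw gdeow cepb ojqeo cohb tykkt jxwm
Hunk 5: at line 5 remove [ojqeo,cohb] add [proa] -> 9 lines: qmj vhrb ngk qapw gdeow cepb proa tykkt jxwm

Answer: qmj
vhrb
ngk
qapw
gdeow
cepb
proa
tykkt
jxwm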